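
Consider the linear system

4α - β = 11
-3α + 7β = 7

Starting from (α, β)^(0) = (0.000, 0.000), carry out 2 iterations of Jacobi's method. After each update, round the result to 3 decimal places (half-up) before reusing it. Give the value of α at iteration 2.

Iteration 1:
  α = (11 - (-1)·0.000) / (4) = 2.750
  β = (7 - (-3)·0.000) / (7) = 1.000
Iteration 2:
  α = (11 - (-1)·1.000) / (4) = 3.000
  β = (7 - (-3)·2.750) / (7) = 2.179

3.000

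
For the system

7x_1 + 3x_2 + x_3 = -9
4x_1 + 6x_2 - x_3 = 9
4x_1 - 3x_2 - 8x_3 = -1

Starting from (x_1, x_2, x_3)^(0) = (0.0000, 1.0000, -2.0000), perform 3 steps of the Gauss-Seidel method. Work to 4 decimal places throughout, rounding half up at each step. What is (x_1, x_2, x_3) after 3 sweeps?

Iteration 1:
  x_1 = (-9 - (3)·1.0000 - (1)·-2.0000) / (7) = -1.4286
  x_2 = (9 - (4)·-1.4286 - (-1)·-2.0000) / (6) = 2.1191
  x_3 = (-1 - (4)·-1.4286 - (-3)·2.1191) / (-8) = -1.3840
Iteration 2:
  x_1 = (-9 - (3)·2.1191 - (1)·-1.3840) / (7) = -1.9962
  x_2 = (9 - (4)·-1.9962 - (-1)·-1.3840) / (6) = 2.6001
  x_3 = (-1 - (4)·-1.9962 - (-3)·2.6001) / (-8) = -1.8481
Iteration 3:
  x_1 = (-9 - (3)·2.6001 - (1)·-1.8481) / (7) = -2.1360
  x_2 = (9 - (4)·-2.1360 - (-1)·-1.8481) / (6) = 2.6160
  x_3 = (-1 - (4)·-2.1360 - (-3)·2.6160) / (-8) = -1.9240

(-2.1360, 2.6160, -1.9240)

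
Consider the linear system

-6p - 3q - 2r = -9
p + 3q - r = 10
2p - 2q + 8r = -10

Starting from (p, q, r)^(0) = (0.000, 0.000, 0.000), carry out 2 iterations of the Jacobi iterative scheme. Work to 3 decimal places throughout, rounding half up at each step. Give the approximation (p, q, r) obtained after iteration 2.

(0.250, 2.417, -0.792)

Iteration 1:
  p = (-9 - (-3)·0.000 - (-2)·0.000) / (-6) = 1.500
  q = (10 - (1)·0.000 - (-1)·0.000) / (3) = 3.333
  r = (-10 - (2)·0.000 - (-2)·0.000) / (8) = -1.250
Iteration 2:
  p = (-9 - (-3)·3.333 - (-2)·-1.250) / (-6) = 0.250
  q = (10 - (1)·1.500 - (-1)·-1.250) / (3) = 2.417
  r = (-10 - (2)·1.500 - (-2)·3.333) / (8) = -0.792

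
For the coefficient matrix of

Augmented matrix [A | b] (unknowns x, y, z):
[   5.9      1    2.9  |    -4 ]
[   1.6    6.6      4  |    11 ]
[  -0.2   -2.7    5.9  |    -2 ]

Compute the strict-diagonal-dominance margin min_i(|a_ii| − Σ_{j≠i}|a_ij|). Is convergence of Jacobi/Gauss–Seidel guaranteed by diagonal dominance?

row 1: |5.9| − (1+2.9) = 2
row 2: |6.6| − (1.6+4) = 1
row 3: |5.9| − (0.2+2.7) = 3
minimum over rows = 1 → strictly diagonally dominant (convergence guaranteed)

1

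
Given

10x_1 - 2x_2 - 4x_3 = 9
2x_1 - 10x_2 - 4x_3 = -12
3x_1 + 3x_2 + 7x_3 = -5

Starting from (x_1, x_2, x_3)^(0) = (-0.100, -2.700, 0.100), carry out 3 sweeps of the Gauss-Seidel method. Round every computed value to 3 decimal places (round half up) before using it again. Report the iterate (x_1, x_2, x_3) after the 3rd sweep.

Iteration 1:
  x_1 = (9 - (-2)·-2.700 - (-4)·0.100) / (10) = 0.400
  x_2 = (-12 - (2)·0.400 - (-4)·0.100) / (-10) = 1.240
  x_3 = (-5 - (3)·0.400 - (3)·1.240) / (7) = -1.417
Iteration 2:
  x_1 = (9 - (-2)·1.240 - (-4)·-1.417) / (10) = 0.581
  x_2 = (-12 - (2)·0.581 - (-4)·-1.417) / (-10) = 1.883
  x_3 = (-5 - (3)·0.581 - (3)·1.883) / (7) = -1.770
Iteration 3:
  x_1 = (9 - (-2)·1.883 - (-4)·-1.770) / (10) = 0.569
  x_2 = (-12 - (2)·0.569 - (-4)·-1.770) / (-10) = 2.022
  x_3 = (-5 - (3)·0.569 - (3)·2.022) / (7) = -1.825

(0.569, 2.022, -1.825)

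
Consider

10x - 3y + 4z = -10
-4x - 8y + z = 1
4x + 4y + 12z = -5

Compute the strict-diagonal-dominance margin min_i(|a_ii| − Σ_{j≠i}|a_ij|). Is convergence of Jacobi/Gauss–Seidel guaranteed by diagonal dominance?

row 1: |10| − (3+4) = 3
row 2: |-8| − (4+1) = 3
row 3: |12| − (4+4) = 4
minimum over rows = 3 → strictly diagonally dominant (convergence guaranteed)

3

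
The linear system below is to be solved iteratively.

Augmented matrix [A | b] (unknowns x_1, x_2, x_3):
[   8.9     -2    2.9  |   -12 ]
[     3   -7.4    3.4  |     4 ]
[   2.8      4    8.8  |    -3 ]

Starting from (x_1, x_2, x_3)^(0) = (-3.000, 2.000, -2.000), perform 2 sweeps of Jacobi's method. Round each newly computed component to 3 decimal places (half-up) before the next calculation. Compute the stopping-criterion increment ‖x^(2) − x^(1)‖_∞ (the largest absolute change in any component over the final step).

Iteration 1:
  x_1 = (-12 - (-2)·2.000 - (2.9)·-2.000) / (8.9) = -0.247
  x_2 = (4 - (3)·-3.000 - (3.4)·-2.000) / (-7.4) = -2.676
  x_3 = (-3 - (2.8)·-3.000 - (4)·2.000) / (8.8) = -0.295
Iteration 2:
  x_1 = (-12 - (-2)·-2.676 - (2.9)·-0.295) / (8.9) = -1.854
  x_2 = (4 - (3)·-0.247 - (3.4)·-0.295) / (-7.4) = -0.776
  x_3 = (-3 - (2.8)·-0.247 - (4)·-2.676) / (8.8) = 0.954
Change: (-1.607, 1.900, 1.249) → max |·| = 1.900

1.900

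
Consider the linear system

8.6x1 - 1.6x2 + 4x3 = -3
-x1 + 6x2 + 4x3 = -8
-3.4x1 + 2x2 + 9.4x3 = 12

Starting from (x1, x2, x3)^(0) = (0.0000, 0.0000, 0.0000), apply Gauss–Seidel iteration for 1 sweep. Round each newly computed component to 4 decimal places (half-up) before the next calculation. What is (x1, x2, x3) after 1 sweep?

Iteration 1:
  x1 = (-3 - (-1.6)·0.0000 - (4)·0.0000) / (8.6) = -0.3488
  x2 = (-8 - (-1)·-0.3488 - (4)·0.0000) / (6) = -1.3915
  x3 = (12 - (-3.4)·-0.3488 - (2)·-1.3915) / (9.4) = 1.4465

(-0.3488, -1.3915, 1.4465)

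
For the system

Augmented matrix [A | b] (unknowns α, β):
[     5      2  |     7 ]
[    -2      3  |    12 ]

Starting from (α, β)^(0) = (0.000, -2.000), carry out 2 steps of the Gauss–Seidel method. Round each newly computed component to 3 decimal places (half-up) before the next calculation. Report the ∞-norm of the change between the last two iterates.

Iteration 1:
  α = (7 - (2)·-2.000) / (5) = 2.200
  β = (12 - (-2)·2.200) / (3) = 5.467
Iteration 2:
  α = (7 - (2)·5.467) / (5) = -0.787
  β = (12 - (-2)·-0.787) / (3) = 3.475
Change: (-2.987, -1.992) → max |·| = 2.987

2.987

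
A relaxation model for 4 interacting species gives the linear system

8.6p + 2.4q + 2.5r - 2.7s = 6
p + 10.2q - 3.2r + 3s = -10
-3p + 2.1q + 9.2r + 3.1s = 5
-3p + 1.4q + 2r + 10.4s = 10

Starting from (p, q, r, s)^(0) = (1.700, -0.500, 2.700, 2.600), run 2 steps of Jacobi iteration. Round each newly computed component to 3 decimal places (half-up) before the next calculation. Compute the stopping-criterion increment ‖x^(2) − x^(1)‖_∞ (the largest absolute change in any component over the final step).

Iteration 1:
  p = (6 - (2.4)·-0.500 - (2.5)·2.700 - (-2.7)·2.600) / (8.6) = 0.869
  q = (-10 - (1)·1.700 - (-3.2)·2.700 - (3)·2.600) / (10.2) = -1.065
  r = (5 - (-3)·1.700 - (2.1)·-0.500 - (3.1)·2.600) / (9.2) = 0.336
  s = (10 - (-3)·1.700 - (1.4)·-0.500 - (2)·2.700) / (10.4) = 1.000
Iteration 2:
  p = (6 - (2.4)·-1.065 - (2.5)·0.336 - (-2.7)·1.000) / (8.6) = 1.211
  q = (-10 - (1)·0.869 - (-3.2)·0.336 - (3)·1.000) / (10.2) = -1.254
  r = (5 - (-3)·0.869 - (2.1)·-1.065 - (3.1)·1.000) / (9.2) = 0.733
  s = (10 - (-3)·0.869 - (1.4)·-1.065 - (2)·0.336) / (10.4) = 1.291
Change: (0.342, -0.189, 0.397, 0.291) → max |·| = 0.397

0.397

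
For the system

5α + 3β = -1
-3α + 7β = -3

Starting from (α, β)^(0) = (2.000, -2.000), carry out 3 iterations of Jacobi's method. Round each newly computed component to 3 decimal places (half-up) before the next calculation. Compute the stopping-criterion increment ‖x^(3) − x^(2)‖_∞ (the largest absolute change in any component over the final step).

Iteration 1:
  α = (-1 - (3)·-2.000) / (5) = 1.000
  β = (-3 - (-3)·2.000) / (7) = 0.429
Iteration 2:
  α = (-1 - (3)·0.429) / (5) = -0.457
  β = (-3 - (-3)·1.000) / (7) = 0.000
Iteration 3:
  α = (-1 - (3)·0.000) / (5) = -0.200
  β = (-3 - (-3)·-0.457) / (7) = -0.624
Change: (0.257, -0.624) → max |·| = 0.624

0.624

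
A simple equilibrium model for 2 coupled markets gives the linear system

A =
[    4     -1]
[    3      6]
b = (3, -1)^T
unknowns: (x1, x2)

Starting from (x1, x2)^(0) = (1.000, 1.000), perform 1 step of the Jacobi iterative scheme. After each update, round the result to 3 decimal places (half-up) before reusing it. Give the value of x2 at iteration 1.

-0.667

Iteration 1:
  x1 = (3 - (-1)·1.000) / (4) = 1.000
  x2 = (-1 - (3)·1.000) / (6) = -0.667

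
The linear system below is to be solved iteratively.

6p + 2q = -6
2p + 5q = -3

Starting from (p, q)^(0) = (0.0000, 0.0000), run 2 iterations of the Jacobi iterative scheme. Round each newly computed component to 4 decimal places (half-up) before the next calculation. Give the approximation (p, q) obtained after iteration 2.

Iteration 1:
  p = (-6 - (2)·0.0000) / (6) = -1.0000
  q = (-3 - (2)·0.0000) / (5) = -0.6000
Iteration 2:
  p = (-6 - (2)·-0.6000) / (6) = -0.8000
  q = (-3 - (2)·-1.0000) / (5) = -0.2000

(-0.8000, -0.2000)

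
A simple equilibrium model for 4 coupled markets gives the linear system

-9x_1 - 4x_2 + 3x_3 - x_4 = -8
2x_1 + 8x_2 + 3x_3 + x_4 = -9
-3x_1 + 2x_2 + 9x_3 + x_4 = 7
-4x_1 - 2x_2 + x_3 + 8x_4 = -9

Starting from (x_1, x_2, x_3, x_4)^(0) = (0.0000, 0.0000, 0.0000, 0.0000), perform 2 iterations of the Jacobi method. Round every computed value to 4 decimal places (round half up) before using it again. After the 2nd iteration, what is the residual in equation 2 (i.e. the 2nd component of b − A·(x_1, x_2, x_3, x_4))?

-3.8483

Iteration 1:
  x_1 = (-8 - (-4)·0.0000 - (3)·0.0000 - (-1)·0.0000) / (-9) = 0.8889
  x_2 = (-9 - (2)·0.0000 - (3)·0.0000 - (1)·0.0000) / (8) = -1.1250
  x_3 = (7 - (-3)·0.0000 - (2)·0.0000 - (1)·0.0000) / (9) = 0.7778
  x_4 = (-9 - (-4)·0.0000 - (-2)·0.0000 - (1)·0.0000) / (8) = -1.1250
Iteration 2:
  x_1 = (-8 - (-4)·-1.1250 - (3)·0.7778 - (-1)·-1.1250) / (-9) = 1.7732
  x_2 = (-9 - (2)·0.8889 - (3)·0.7778 - (1)·-1.1250) / (8) = -1.4983
  x_3 = (7 - (-3)·0.8889 - (2)·-1.1250 - (1)·-1.1250) / (9) = 1.4491
  x_4 = (-9 - (-4)·0.8889 - (-2)·-1.1250 - (1)·0.7778) / (8) = -1.0590
Residual b − A·x = (-3.4407, -3.8483, 3.3333, 2.1191)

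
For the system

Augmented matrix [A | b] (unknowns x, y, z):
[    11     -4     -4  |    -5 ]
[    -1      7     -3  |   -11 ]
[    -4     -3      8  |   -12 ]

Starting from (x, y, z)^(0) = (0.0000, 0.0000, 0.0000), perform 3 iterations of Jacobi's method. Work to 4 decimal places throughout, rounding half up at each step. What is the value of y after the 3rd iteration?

Iteration 1:
  x = (-5 - (-4)·0.0000 - (-4)·0.0000) / (11) = -0.4545
  y = (-11 - (-1)·0.0000 - (-3)·0.0000) / (7) = -1.5714
  z = (-12 - (-4)·0.0000 - (-3)·0.0000) / (8) = -1.5000
Iteration 2:
  x = (-5 - (-4)·-1.5714 - (-4)·-1.5000) / (11) = -1.5714
  y = (-11 - (-1)·-0.4545 - (-3)·-1.5000) / (7) = -2.2792
  z = (-12 - (-4)·-0.4545 - (-3)·-1.5714) / (8) = -2.3165
Iteration 3:
  x = (-5 - (-4)·-2.2792 - (-4)·-2.3165) / (11) = -2.1257
  y = (-11 - (-1)·-1.5714 - (-3)·-2.3165) / (7) = -2.7887
  z = (-12 - (-4)·-1.5714 - (-3)·-2.2792) / (8) = -3.1404

-2.7887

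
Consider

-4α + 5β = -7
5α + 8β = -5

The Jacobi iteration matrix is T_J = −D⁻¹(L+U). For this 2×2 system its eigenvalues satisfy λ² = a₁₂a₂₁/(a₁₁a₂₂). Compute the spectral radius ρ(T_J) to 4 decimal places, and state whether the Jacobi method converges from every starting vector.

0.8839

a₁₂a₂₁/(a₁₁a₂₂) = (5)·(5) / ((-4)·(8)) = -0.781250
ρ = √|-0.781250| = √0.781250 = 0.8839
ρ < 1, so Jacobi converges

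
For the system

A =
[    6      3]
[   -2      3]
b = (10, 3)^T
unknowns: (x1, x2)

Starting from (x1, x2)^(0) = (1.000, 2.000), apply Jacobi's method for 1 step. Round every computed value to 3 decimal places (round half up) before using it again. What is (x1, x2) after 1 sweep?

Iteration 1:
  x1 = (10 - (3)·2.000) / (6) = 0.667
  x2 = (3 - (-2)·1.000) / (3) = 1.667

(0.667, 1.667)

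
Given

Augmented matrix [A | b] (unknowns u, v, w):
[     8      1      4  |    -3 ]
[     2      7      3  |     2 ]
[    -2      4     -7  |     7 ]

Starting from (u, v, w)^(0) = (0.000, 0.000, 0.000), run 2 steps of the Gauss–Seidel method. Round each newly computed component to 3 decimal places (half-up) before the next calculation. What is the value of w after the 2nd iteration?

Iteration 1:
  u = (-3 - (1)·0.000 - (4)·0.000) / (8) = -0.375
  v = (2 - (2)·-0.375 - (3)·0.000) / (7) = 0.393
  w = (7 - (-2)·-0.375 - (4)·0.393) / (-7) = -0.668
Iteration 2:
  u = (-3 - (1)·0.393 - (4)·-0.668) / (8) = -0.090
  v = (2 - (2)·-0.090 - (3)·-0.668) / (7) = 0.598
  w = (7 - (-2)·-0.090 - (4)·0.598) / (-7) = -0.633

-0.633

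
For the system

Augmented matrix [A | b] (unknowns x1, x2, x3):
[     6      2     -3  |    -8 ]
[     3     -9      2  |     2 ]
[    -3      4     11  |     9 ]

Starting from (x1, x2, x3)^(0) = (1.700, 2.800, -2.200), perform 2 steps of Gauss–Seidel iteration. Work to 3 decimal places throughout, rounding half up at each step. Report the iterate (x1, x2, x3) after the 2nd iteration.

(-0.439, -0.243, 0.787)

Iteration 1:
  x1 = (-8 - (2)·2.800 - (-3)·-2.200) / (6) = -3.367
  x2 = (2 - (3)·-3.367 - (2)·-2.200) / (-9) = -1.833
  x3 = (9 - (-3)·-3.367 - (4)·-1.833) / (11) = 0.566
Iteration 2:
  x1 = (-8 - (2)·-1.833 - (-3)·0.566) / (6) = -0.439
  x2 = (2 - (3)·-0.439 - (2)·0.566) / (-9) = -0.243
  x3 = (9 - (-3)·-0.439 - (4)·-0.243) / (11) = 0.787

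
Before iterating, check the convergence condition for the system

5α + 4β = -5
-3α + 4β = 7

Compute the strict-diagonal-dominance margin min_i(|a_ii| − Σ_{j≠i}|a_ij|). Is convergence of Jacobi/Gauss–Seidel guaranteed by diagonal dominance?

1

row 1: |5| − (4) = 1
row 2: |4| − (3) = 1
minimum over rows = 1 → strictly diagonally dominant (convergence guaranteed)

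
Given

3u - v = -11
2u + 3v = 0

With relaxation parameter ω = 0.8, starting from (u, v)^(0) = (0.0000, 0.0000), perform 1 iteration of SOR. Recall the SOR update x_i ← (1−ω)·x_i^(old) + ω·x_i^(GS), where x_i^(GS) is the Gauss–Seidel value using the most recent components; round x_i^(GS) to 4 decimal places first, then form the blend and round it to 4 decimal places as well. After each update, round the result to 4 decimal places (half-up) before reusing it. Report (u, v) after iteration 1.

(-2.9334, 1.5645)

Iteration 1:
  u: GS value = (-11 - (-1)·0.0000) / (3) = -3.6667;  u ← (1−ω)·0.0000 + ω·-3.6667 = -2.9334
  v: GS value = (0 - (2)·-2.9334) / (3) = 1.9556;  v ← (1−ω)·0.0000 + ω·1.9556 = 1.5645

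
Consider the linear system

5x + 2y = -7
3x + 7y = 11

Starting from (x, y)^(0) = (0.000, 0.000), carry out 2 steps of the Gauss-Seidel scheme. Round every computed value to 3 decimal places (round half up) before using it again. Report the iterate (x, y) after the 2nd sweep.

(-2.268, 2.543)

Iteration 1:
  x = (-7 - (2)·0.000) / (5) = -1.400
  y = (11 - (3)·-1.400) / (7) = 2.171
Iteration 2:
  x = (-7 - (2)·2.171) / (5) = -2.268
  y = (11 - (3)·-2.268) / (7) = 2.543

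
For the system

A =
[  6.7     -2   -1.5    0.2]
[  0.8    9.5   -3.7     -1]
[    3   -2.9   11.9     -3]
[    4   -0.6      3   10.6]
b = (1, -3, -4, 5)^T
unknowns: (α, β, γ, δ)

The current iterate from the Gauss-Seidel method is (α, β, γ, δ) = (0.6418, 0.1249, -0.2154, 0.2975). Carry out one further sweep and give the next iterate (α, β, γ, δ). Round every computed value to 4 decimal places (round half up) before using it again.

One sweep:
  α = (1 - (-2)·0.1249 - (-1.5)·-0.2154 - (0.2)·0.2975) / (6.7) = 0.1294
  β = (-3 - (0.8)·0.1294 - (-3.7)·-0.2154 - (-1)·0.2975) / (9.5) = -0.3793
  γ = (-4 - (3)·0.1294 - (-2.9)·-0.3793 - (-3)·0.2975) / (11.9) = -0.3862
  δ = (5 - (4)·0.1294 - (-0.6)·-0.3793 - (3)·-0.3862) / (10.6) = 0.5107

(0.1294, -0.3793, -0.3862, 0.5107)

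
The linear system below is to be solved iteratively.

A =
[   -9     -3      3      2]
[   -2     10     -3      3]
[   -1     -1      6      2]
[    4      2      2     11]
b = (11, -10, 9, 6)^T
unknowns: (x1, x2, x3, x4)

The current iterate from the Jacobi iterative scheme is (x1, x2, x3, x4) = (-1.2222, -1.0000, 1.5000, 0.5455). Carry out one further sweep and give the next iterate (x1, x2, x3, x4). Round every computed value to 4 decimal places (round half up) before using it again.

One sweep:
  x1 = (11 - (-3)·-1.0000 - (3)·1.5000 - (2)·0.5455) / (-9) = -0.2677
  x2 = (-10 - (-2)·-1.2222 - (-3)·1.5000 - (3)·0.5455) / (10) = -0.9581
  x3 = (9 - (-1)·-1.2222 - (-1)·-1.0000 - (2)·0.5455) / (6) = 0.9478
  x4 = (6 - (4)·-1.2222 - (2)·-1.0000 - (2)·1.5000) / (11) = 0.8990

(-0.2677, -0.9581, 0.9478, 0.8990)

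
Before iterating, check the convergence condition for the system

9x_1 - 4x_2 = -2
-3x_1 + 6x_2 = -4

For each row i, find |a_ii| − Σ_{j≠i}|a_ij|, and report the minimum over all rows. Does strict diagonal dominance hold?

3

row 1: |9| − (4) = 5
row 2: |6| − (3) = 3
minimum over rows = 3 → strictly diagonally dominant (convergence guaranteed)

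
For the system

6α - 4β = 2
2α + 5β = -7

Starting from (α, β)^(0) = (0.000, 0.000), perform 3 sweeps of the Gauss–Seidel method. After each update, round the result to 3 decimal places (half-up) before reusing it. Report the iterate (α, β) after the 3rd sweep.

Iteration 1:
  α = (2 - (-4)·0.000) / (6) = 0.333
  β = (-7 - (2)·0.333) / (5) = -1.533
Iteration 2:
  α = (2 - (-4)·-1.533) / (6) = -0.689
  β = (-7 - (2)·-0.689) / (5) = -1.124
Iteration 3:
  α = (2 - (-4)·-1.124) / (6) = -0.416
  β = (-7 - (2)·-0.416) / (5) = -1.234

(-0.416, -1.234)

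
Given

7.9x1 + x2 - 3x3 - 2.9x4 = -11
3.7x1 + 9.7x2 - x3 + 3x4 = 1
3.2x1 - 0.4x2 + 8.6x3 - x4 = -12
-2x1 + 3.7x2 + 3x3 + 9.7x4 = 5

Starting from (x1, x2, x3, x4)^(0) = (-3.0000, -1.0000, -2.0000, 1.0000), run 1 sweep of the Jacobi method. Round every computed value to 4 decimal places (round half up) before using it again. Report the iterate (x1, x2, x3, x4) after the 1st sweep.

(-1.6582, 0.7320, -0.2093, 0.8969)

Iteration 1:
  x1 = (-11 - (1)·-1.0000 - (-3)·-2.0000 - (-2.9)·1.0000) / (7.9) = -1.6582
  x2 = (1 - (3.7)·-3.0000 - (-1)·-2.0000 - (3)·1.0000) / (9.7) = 0.7320
  x3 = (-12 - (3.2)·-3.0000 - (-0.4)·-1.0000 - (-1)·1.0000) / (8.6) = -0.2093
  x4 = (5 - (-2)·-3.0000 - (3.7)·-1.0000 - (3)·-2.0000) / (9.7) = 0.8969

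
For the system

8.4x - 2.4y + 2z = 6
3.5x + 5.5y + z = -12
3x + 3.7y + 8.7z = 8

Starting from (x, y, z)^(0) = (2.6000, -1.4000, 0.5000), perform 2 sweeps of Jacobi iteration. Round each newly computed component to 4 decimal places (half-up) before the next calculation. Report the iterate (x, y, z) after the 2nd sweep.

(-0.5550, -2.4185, 2.5225)

Iteration 1:
  x = (6 - (-2.4)·-1.4000 - (2)·0.5000) / (8.4) = 0.1952
  y = (-12 - (3.5)·2.6000 - (1)·0.5000) / (5.5) = -3.9273
  z = (8 - (3)·2.6000 - (3.7)·-1.4000) / (8.7) = 0.6184
Iteration 2:
  x = (6 - (-2.4)·-3.9273 - (2)·0.6184) / (8.4) = -0.5550
  y = (-12 - (3.5)·0.1952 - (1)·0.6184) / (5.5) = -2.4185
  z = (8 - (3)·0.1952 - (3.7)·-3.9273) / (8.7) = 2.5225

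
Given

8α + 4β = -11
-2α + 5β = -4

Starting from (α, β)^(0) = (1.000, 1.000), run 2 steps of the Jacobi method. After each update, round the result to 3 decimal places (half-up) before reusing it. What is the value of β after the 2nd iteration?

-1.550

Iteration 1:
  α = (-11 - (4)·1.000) / (8) = -1.875
  β = (-4 - (-2)·1.000) / (5) = -0.400
Iteration 2:
  α = (-11 - (4)·-0.400) / (8) = -1.175
  β = (-4 - (-2)·-1.875) / (5) = -1.550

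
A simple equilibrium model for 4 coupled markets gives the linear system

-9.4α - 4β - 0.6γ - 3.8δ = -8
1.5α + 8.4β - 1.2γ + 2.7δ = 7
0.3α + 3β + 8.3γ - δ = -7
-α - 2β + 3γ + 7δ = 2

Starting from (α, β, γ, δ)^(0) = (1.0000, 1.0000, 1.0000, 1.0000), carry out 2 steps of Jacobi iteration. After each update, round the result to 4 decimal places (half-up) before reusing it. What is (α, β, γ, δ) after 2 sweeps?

Iteration 1:
  α = (-8 - (-4)·1.0000 - (-0.6)·1.0000 - (-3.8)·1.0000) / (-9.4) = -0.0426
  β = (7 - (1.5)·1.0000 - (-1.2)·1.0000 - (2.7)·1.0000) / (8.4) = 0.4762
  γ = (-7 - (0.3)·1.0000 - (3)·1.0000 - (-1)·1.0000) / (8.3) = -1.1205
  δ = (2 - (-1)·1.0000 - (-2)·1.0000 - (3)·1.0000) / (7) = 0.2857
Iteration 2:
  α = (-8 - (-4)·0.4762 - (-0.6)·-1.1205 - (-3.8)·0.2857) / (-9.4) = 0.6045
  β = (7 - (1.5)·-0.0426 - (-1.2)·-1.1205 - (2.7)·0.2857) / (8.4) = 0.5890
  γ = (-7 - (0.3)·-0.0426 - (3)·0.4762 - (-1)·0.2857) / (8.3) = -0.9795
  δ = (2 - (-1)·-0.0426 - (-2)·0.4762 - (3)·-1.1205) / (7) = 0.8959

(0.6045, 0.5890, -0.9795, 0.8959)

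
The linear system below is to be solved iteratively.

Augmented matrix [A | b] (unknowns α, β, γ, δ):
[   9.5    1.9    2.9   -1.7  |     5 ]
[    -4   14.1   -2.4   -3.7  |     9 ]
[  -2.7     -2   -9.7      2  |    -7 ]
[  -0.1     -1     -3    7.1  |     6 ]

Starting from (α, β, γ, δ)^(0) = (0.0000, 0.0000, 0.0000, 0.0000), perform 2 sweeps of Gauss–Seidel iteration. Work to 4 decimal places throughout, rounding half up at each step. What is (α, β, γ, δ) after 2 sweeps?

(0.4464, 1.1338, 0.5982, 1.2638)

Iteration 1:
  α = (5 - (1.9)·0.0000 - (2.9)·0.0000 - (-1.7)·0.0000) / (9.5) = 0.5263
  β = (9 - (-4)·0.5263 - (-2.4)·0.0000 - (-3.7)·0.0000) / (14.1) = 0.7876
  γ = (-7 - (-2.7)·0.5263 - (-2)·0.7876 - (2)·0.0000) / (-9.7) = 0.4128
  δ = (6 - (-0.1)·0.5263 - (-1)·0.7876 - (-3)·0.4128) / (7.1) = 1.1378
Iteration 2:
  α = (5 - (1.9)·0.7876 - (2.9)·0.4128 - (-1.7)·1.1378) / (9.5) = 0.4464
  β = (9 - (-4)·0.4464 - (-2.4)·0.4128 - (-3.7)·1.1378) / (14.1) = 1.1338
  γ = (-7 - (-2.7)·0.4464 - (-2)·1.1338 - (2)·1.1378) / (-9.7) = 0.5982
  δ = (6 - (-0.1)·0.4464 - (-1)·1.1338 - (-3)·0.5982) / (7.1) = 1.2638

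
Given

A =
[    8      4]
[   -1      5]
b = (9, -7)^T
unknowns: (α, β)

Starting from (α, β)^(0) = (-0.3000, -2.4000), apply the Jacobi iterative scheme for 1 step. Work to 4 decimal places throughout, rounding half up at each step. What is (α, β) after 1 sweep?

(2.3250, -1.4600)

Iteration 1:
  α = (9 - (4)·-2.4000) / (8) = 2.3250
  β = (-7 - (-1)·-0.3000) / (5) = -1.4600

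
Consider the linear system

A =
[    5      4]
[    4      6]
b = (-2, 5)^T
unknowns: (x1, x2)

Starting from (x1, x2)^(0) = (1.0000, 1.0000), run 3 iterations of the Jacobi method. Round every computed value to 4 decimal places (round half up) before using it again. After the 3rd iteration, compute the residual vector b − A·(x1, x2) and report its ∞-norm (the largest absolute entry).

Iteration 1:
  x1 = (-2 - (4)·1.0000) / (5) = -1.2000
  x2 = (5 - (4)·1.0000) / (6) = 0.1667
Iteration 2:
  x1 = (-2 - (4)·0.1667) / (5) = -0.5334
  x2 = (5 - (4)·-1.2000) / (6) = 1.6333
Iteration 3:
  x1 = (-2 - (4)·1.6333) / (5) = -1.7066
  x2 = (5 - (4)·-0.5334) / (6) = 1.1889
Residual b − A·x = (1.7774, 4.6930); ∞-norm = 4.6930

4.6930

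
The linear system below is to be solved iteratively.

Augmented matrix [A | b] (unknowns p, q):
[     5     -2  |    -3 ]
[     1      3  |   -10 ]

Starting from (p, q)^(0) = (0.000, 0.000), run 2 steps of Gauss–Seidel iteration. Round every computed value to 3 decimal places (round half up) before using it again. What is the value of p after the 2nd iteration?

-1.853

Iteration 1:
  p = (-3 - (-2)·0.000) / (5) = -0.600
  q = (-10 - (1)·-0.600) / (3) = -3.133
Iteration 2:
  p = (-3 - (-2)·-3.133) / (5) = -1.853
  q = (-10 - (1)·-1.853) / (3) = -2.716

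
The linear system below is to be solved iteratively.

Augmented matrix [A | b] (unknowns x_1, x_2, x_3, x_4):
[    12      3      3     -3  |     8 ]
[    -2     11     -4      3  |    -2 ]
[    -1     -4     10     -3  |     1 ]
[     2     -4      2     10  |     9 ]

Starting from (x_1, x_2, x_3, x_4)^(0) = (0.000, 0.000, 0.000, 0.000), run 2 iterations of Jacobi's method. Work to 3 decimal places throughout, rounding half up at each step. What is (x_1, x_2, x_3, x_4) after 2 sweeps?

Iteration 1:
  x_1 = (8 - (3)·0.000 - (3)·0.000 - (-3)·0.000) / (12) = 0.667
  x_2 = (-2 - (-2)·0.000 - (-4)·0.000 - (3)·0.000) / (11) = -0.182
  x_3 = (1 - (-1)·0.000 - (-4)·0.000 - (-3)·0.000) / (10) = 0.100
  x_4 = (9 - (2)·0.000 - (-4)·0.000 - (2)·0.000) / (10) = 0.900
Iteration 2:
  x_1 = (8 - (3)·-0.182 - (3)·0.100 - (-3)·0.900) / (12) = 0.912
  x_2 = (-2 - (-2)·0.667 - (-4)·0.100 - (3)·0.900) / (11) = -0.270
  x_3 = (1 - (-1)·0.667 - (-4)·-0.182 - (-3)·0.900) / (10) = 0.364
  x_4 = (9 - (2)·0.667 - (-4)·-0.182 - (2)·0.100) / (10) = 0.674

(0.912, -0.270, 0.364, 0.674)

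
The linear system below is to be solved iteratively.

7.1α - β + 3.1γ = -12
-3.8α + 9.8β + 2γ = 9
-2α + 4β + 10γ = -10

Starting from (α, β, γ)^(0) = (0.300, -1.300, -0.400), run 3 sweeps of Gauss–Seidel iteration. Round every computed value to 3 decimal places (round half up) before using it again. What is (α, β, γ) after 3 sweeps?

Iteration 1:
  α = (-12 - (-1)·-1.300 - (3.1)·-0.400) / (7.1) = -1.699
  β = (9 - (-3.8)·-1.699 - (2)·-0.400) / (9.8) = 0.341
  γ = (-10 - (-2)·-1.699 - (4)·0.341) / (10) = -1.476
Iteration 2:
  α = (-12 - (-1)·0.341 - (3.1)·-1.476) / (7.1) = -0.998
  β = (9 - (-3.8)·-0.998 - (2)·-1.476) / (9.8) = 0.833
  γ = (-10 - (-2)·-0.998 - (4)·0.833) / (10) = -1.533
Iteration 3:
  α = (-12 - (-1)·0.833 - (3.1)·-1.533) / (7.1) = -0.903
  β = (9 - (-3.8)·-0.903 - (2)·-1.533) / (9.8) = 0.881
  γ = (-10 - (-2)·-0.903 - (4)·0.881) / (10) = -1.533

(-0.903, 0.881, -1.533)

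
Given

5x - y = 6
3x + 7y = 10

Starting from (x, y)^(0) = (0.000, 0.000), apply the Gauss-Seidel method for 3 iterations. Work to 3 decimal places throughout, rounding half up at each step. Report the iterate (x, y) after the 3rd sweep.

Iteration 1:
  x = (6 - (-1)·0.000) / (5) = 1.200
  y = (10 - (3)·1.200) / (7) = 0.914
Iteration 2:
  x = (6 - (-1)·0.914) / (5) = 1.383
  y = (10 - (3)·1.383) / (7) = 0.836
Iteration 3:
  x = (6 - (-1)·0.836) / (5) = 1.367
  y = (10 - (3)·1.367) / (7) = 0.843

(1.367, 0.843)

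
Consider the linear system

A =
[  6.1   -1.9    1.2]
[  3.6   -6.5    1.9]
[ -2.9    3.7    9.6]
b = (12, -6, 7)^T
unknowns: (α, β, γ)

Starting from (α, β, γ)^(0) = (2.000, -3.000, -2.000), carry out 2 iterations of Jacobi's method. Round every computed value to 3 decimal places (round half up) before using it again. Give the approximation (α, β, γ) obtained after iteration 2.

(1.928, 2.441, 0.603)

Iteration 1:
  α = (12 - (-1.9)·-3.000 - (1.2)·-2.000) / (6.1) = 1.426
  β = (-6 - (3.6)·2.000 - (1.9)·-2.000) / (-6.5) = 1.446
  γ = (7 - (-2.9)·2.000 - (3.7)·-3.000) / (9.6) = 2.490
Iteration 2:
  α = (12 - (-1.9)·1.446 - (1.2)·2.490) / (6.1) = 1.928
  β = (-6 - (3.6)·1.426 - (1.9)·2.490) / (-6.5) = 2.441
  γ = (7 - (-2.9)·1.426 - (3.7)·1.446) / (9.6) = 0.603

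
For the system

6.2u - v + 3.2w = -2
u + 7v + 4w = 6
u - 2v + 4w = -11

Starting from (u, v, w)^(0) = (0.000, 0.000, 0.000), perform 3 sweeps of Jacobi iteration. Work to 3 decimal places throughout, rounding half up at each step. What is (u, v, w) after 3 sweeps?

Iteration 1:
  u = (-2 - (-1)·0.000 - (3.2)·0.000) / (6.2) = -0.323
  v = (6 - (1)·0.000 - (4)·0.000) / (7) = 0.857
  w = (-11 - (1)·0.000 - (-2)·0.000) / (4) = -2.750
Iteration 2:
  u = (-2 - (-1)·0.857 - (3.2)·-2.750) / (6.2) = 1.235
  v = (6 - (1)·-0.323 - (4)·-2.750) / (7) = 2.475
  w = (-11 - (1)·-0.323 - (-2)·0.857) / (4) = -2.241
Iteration 3:
  u = (-2 - (-1)·2.475 - (3.2)·-2.241) / (6.2) = 1.233
  v = (6 - (1)·1.235 - (4)·-2.241) / (7) = 1.961
  w = (-11 - (1)·1.235 - (-2)·2.475) / (4) = -1.821

(1.233, 1.961, -1.821)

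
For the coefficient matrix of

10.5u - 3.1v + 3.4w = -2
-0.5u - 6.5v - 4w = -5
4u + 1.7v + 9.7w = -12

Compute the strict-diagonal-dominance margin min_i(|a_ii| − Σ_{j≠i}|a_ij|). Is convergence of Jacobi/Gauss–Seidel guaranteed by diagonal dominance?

2

row 1: |10.5| − (3.1+3.4) = 4
row 2: |-6.5| − (0.5+4) = 2
row 3: |9.7| − (4+1.7) = 4
minimum over rows = 2 → strictly diagonally dominant (convergence guaranteed)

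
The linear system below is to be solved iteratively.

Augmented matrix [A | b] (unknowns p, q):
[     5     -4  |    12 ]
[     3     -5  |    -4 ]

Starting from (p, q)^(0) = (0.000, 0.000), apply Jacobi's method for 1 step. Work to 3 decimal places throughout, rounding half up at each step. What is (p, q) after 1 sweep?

Iteration 1:
  p = (12 - (-4)·0.000) / (5) = 2.400
  q = (-4 - (3)·0.000) / (-5) = 0.800

(2.400, 0.800)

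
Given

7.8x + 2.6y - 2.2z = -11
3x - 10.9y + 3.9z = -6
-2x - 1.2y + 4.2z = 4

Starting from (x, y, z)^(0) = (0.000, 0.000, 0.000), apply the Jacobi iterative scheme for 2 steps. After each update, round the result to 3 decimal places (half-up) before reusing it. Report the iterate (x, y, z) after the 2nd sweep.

Iteration 1:
  x = (-11 - (2.6)·0.000 - (-2.2)·0.000) / (7.8) = -1.410
  y = (-6 - (3)·0.000 - (3.9)·0.000) / (-10.9) = 0.550
  z = (4 - (-2)·0.000 - (-1.2)·0.000) / (4.2) = 0.952
Iteration 2:
  x = (-11 - (2.6)·0.550 - (-2.2)·0.952) / (7.8) = -1.325
  y = (-6 - (3)·-1.410 - (3.9)·0.952) / (-10.9) = 0.503
  z = (4 - (-2)·-1.410 - (-1.2)·0.550) / (4.2) = 0.438

(-1.325, 0.503, 0.438)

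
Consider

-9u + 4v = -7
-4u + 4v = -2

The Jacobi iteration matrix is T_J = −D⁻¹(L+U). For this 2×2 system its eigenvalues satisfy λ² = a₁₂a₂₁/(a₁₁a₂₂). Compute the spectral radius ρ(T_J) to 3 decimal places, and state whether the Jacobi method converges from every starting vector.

0.667

a₁₂a₂₁/(a₁₁a₂₂) = (4)·(-4) / ((-9)·(4)) = 0.444444
ρ = √|0.444444| = √0.444444 = 0.667
ρ < 1, so Jacobi converges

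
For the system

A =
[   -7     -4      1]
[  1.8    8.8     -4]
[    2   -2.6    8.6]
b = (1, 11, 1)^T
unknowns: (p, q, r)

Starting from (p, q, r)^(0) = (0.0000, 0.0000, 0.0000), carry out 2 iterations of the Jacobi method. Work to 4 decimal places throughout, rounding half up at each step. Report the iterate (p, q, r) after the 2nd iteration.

Iteration 1:
  p = (1 - (-4)·0.0000 - (1)·0.0000) / (-7) = -0.1429
  q = (11 - (1.8)·0.0000 - (-4)·0.0000) / (8.8) = 1.2500
  r = (1 - (2)·0.0000 - (-2.6)·0.0000) / (8.6) = 0.1163
Iteration 2:
  p = (1 - (-4)·1.2500 - (1)·0.1163) / (-7) = -0.8405
  q = (11 - (1.8)·-0.1429 - (-4)·0.1163) / (8.8) = 1.3321
  r = (1 - (2)·-0.1429 - (-2.6)·1.2500) / (8.6) = 0.5274

(-0.8405, 1.3321, 0.5274)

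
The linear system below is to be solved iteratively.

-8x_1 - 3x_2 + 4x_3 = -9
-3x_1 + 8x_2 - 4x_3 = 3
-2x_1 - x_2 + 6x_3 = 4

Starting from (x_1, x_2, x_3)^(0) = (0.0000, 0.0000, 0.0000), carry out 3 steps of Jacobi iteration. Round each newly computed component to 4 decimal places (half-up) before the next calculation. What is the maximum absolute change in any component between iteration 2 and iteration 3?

Iteration 1:
  x_1 = (-9 - (-3)·0.0000 - (4)·0.0000) / (-8) = 1.1250
  x_2 = (3 - (-3)·0.0000 - (-4)·0.0000) / (8) = 0.3750
  x_3 = (4 - (-2)·0.0000 - (-1)·0.0000) / (6) = 0.6667
Iteration 2:
  x_1 = (-9 - (-3)·0.3750 - (4)·0.6667) / (-8) = 1.3177
  x_2 = (3 - (-3)·1.1250 - (-4)·0.6667) / (8) = 1.1302
  x_3 = (4 - (-2)·1.1250 - (-1)·0.3750) / (6) = 1.1042
Iteration 3:
  x_1 = (-9 - (-3)·1.1302 - (4)·1.1042) / (-8) = 1.2533
  x_2 = (3 - (-3)·1.3177 - (-4)·1.1042) / (8) = 1.4212
  x_3 = (4 - (-2)·1.3177 - (-1)·1.1302) / (6) = 1.2943
Change: (-0.0644, 0.2910, 0.1901) → max |·| = 0.2910

0.2910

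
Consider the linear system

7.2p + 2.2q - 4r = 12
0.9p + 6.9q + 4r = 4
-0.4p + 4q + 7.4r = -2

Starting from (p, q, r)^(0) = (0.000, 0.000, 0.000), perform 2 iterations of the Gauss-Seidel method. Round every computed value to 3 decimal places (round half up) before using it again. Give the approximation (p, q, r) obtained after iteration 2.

Iteration 1:
  p = (12 - (2.2)·0.000 - (-4)·0.000) / (7.2) = 1.667
  q = (4 - (0.9)·1.667 - (4)·0.000) / (6.9) = 0.362
  r = (-2 - (-0.4)·1.667 - (4)·0.362) / (7.4) = -0.376
Iteration 2:
  p = (12 - (2.2)·0.362 - (-4)·-0.376) / (7.2) = 1.347
  q = (4 - (0.9)·1.347 - (4)·-0.376) / (6.9) = 0.622
  r = (-2 - (-0.4)·1.347 - (4)·0.622) / (7.4) = -0.534

(1.347, 0.622, -0.534)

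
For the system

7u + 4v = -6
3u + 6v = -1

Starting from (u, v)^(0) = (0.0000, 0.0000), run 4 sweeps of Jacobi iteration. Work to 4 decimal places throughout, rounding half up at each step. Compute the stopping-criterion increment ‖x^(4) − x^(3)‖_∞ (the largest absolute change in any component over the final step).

0.1224

Iteration 1:
  u = (-6 - (4)·0.0000) / (7) = -0.8571
  v = (-1 - (3)·0.0000) / (6) = -0.1667
Iteration 2:
  u = (-6 - (4)·-0.1667) / (7) = -0.7619
  v = (-1 - (3)·-0.8571) / (6) = 0.2619
Iteration 3:
  u = (-6 - (4)·0.2619) / (7) = -1.0068
  v = (-1 - (3)·-0.7619) / (6) = 0.2143
Iteration 4:
  u = (-6 - (4)·0.2143) / (7) = -0.9796
  v = (-1 - (3)·-1.0068) / (6) = 0.3367
Change: (0.0272, 0.1224) → max |·| = 0.1224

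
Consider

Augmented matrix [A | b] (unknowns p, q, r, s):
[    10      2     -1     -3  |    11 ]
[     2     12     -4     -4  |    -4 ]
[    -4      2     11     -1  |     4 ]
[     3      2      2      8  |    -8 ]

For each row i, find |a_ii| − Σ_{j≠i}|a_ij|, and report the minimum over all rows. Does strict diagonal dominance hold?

1

row 1: |10| − (2+1+3) = 4
row 2: |12| − (2+4+4) = 2
row 3: |11| − (4+2+1) = 4
row 4: |8| − (3+2+2) = 1
minimum over rows = 1 → strictly diagonally dominant (convergence guaranteed)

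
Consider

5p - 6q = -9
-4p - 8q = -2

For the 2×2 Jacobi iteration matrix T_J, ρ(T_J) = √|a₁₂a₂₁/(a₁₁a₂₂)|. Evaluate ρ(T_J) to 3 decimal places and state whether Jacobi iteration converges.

a₁₂a₂₁/(a₁₁a₂₂) = (-6)·(-4) / ((5)·(-8)) = -0.600000
ρ = √|-0.600000| = √0.600000 = 0.775
ρ < 1, so Jacobi converges

0.775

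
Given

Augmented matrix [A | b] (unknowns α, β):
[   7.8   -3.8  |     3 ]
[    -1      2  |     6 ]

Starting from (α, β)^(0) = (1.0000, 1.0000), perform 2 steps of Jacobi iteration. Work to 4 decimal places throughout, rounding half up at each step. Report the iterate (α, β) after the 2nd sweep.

Iteration 1:
  α = (3 - (-3.8)·1.0000) / (7.8) = 0.8718
  β = (6 - (-1)·1.0000) / (2) = 3.5000
Iteration 2:
  α = (3 - (-3.8)·3.5000) / (7.8) = 2.0897
  β = (6 - (-1)·0.8718) / (2) = 3.4359

(2.0897, 3.4359)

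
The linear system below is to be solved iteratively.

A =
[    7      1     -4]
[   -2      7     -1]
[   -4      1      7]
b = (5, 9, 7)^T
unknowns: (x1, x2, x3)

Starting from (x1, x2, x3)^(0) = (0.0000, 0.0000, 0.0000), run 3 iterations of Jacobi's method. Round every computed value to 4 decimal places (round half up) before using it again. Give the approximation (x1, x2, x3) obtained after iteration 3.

Iteration 1:
  x1 = (5 - (1)·0.0000 - (-4)·0.0000) / (7) = 0.7143
  x2 = (9 - (-2)·0.0000 - (-1)·0.0000) / (7) = 1.2857
  x3 = (7 - (-4)·0.0000 - (1)·0.0000) / (7) = 1.0000
Iteration 2:
  x1 = (5 - (1)·1.2857 - (-4)·1.0000) / (7) = 1.1020
  x2 = (9 - (-2)·0.7143 - (-1)·1.0000) / (7) = 1.6327
  x3 = (7 - (-4)·0.7143 - (1)·1.2857) / (7) = 1.2245
Iteration 3:
  x1 = (5 - (1)·1.6327 - (-4)·1.2245) / (7) = 1.1808
  x2 = (9 - (-2)·1.1020 - (-1)·1.2245) / (7) = 1.7755
  x3 = (7 - (-4)·1.1020 - (1)·1.6327) / (7) = 1.3965

(1.1808, 1.7755, 1.3965)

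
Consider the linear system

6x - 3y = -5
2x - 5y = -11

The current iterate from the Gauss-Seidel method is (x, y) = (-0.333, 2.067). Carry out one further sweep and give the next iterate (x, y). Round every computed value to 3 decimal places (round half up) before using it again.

One sweep:
  x = (-5 - (-3)·2.067) / (6) = 0.200
  y = (-11 - (2)·0.200) / (-5) = 2.280

(0.200, 2.280)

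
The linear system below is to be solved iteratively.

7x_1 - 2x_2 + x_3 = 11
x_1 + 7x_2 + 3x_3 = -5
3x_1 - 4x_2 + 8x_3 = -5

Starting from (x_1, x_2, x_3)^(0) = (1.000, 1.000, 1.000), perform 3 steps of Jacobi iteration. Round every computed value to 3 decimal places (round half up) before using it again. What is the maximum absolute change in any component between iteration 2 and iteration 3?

Iteration 1:
  x_1 = (11 - (-2)·1.000 - (1)·1.000) / (7) = 1.714
  x_2 = (-5 - (1)·1.000 - (3)·1.000) / (7) = -1.286
  x_3 = (-5 - (3)·1.000 - (-4)·1.000) / (8) = -0.500
Iteration 2:
  x_1 = (11 - (-2)·-1.286 - (1)·-0.500) / (7) = 1.275
  x_2 = (-5 - (1)·1.714 - (3)·-0.500) / (7) = -0.745
  x_3 = (-5 - (3)·1.714 - (-4)·-1.286) / (8) = -1.911
Iteration 3:
  x_1 = (11 - (-2)·-0.745 - (1)·-1.911) / (7) = 1.632
  x_2 = (-5 - (1)·1.275 - (3)·-1.911) / (7) = -0.077
  x_3 = (-5 - (3)·1.275 - (-4)·-0.745) / (8) = -1.476
Change: (0.357, 0.668, 0.435) → max |·| = 0.668

0.668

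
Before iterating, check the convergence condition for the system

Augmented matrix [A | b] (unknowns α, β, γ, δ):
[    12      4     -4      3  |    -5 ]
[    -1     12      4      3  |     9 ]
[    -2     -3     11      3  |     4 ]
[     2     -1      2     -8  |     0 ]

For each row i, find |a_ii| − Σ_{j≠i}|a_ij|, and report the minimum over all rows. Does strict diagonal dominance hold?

row 1: |12| − (4+4+3) = 1
row 2: |12| − (1+4+3) = 4
row 3: |11| − (2+3+3) = 3
row 4: |-8| − (2+1+2) = 3
minimum over rows = 1 → strictly diagonally dominant (convergence guaranteed)

1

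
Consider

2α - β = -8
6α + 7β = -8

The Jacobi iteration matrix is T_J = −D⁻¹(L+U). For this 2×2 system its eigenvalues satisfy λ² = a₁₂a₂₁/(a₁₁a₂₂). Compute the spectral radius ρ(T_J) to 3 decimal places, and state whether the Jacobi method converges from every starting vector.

a₁₂a₂₁/(a₁₁a₂₂) = (-1)·(6) / ((2)·(7)) = -0.428571
ρ = √|-0.428571| = √0.428571 = 0.655
ρ < 1, so Jacobi converges

0.655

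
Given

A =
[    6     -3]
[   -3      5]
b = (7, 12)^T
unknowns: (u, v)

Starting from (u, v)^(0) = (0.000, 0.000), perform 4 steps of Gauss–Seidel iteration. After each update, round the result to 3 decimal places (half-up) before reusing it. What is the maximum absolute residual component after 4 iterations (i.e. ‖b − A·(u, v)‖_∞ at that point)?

Iteration 1:
  u = (7 - (-3)·0.000) / (6) = 1.167
  v = (12 - (-3)·1.167) / (5) = 3.100
Iteration 2:
  u = (7 - (-3)·3.100) / (6) = 2.717
  v = (12 - (-3)·2.717) / (5) = 4.030
Iteration 3:
  u = (7 - (-3)·4.030) / (6) = 3.182
  v = (12 - (-3)·3.182) / (5) = 4.309
Iteration 4:
  u = (7 - (-3)·4.309) / (6) = 3.321
  v = (12 - (-3)·3.321) / (5) = 4.393
Residual b − A·x = (0.253, -0.002); ∞-norm = 0.253

0.253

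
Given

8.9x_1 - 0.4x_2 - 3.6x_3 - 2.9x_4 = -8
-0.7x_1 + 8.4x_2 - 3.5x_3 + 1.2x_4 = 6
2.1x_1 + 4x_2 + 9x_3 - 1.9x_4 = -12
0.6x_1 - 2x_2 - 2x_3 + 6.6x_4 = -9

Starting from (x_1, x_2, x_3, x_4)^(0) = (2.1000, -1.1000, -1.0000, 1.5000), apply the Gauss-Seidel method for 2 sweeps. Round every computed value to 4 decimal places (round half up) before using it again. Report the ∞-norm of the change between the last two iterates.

0.8647

Iteration 1:
  x_1 = (-8 - (-0.4)·-1.1000 - (-3.6)·-1.0000 - (-2.9)·1.5000) / (8.9) = -0.8640
  x_2 = (6 - (-0.7)·-0.8640 - (-3.5)·-1.0000 - (1.2)·1.5000) / (8.4) = 0.0113
  x_3 = (-12 - (2.1)·-0.8640 - (4)·0.0113 - (-1.9)·1.5000) / (9) = -0.8201
  x_4 = (-9 - (0.6)·-0.8640 - (-2)·0.0113 - (-2)·-0.8201) / (6.6) = -1.5302
Iteration 2:
  x_1 = (-8 - (-0.4)·0.0113 - (-3.6)·-0.8201 - (-2.9)·-1.5302) / (8.9) = -1.7287
  x_2 = (6 - (-0.7)·-1.7287 - (-3.5)·-0.8201 - (1.2)·-1.5302) / (8.4) = 0.4471
  x_3 = (-12 - (2.1)·-1.7287 - (4)·0.4471 - (-1.9)·-1.5302) / (9) = -1.4517
  x_4 = (-9 - (0.6)·-1.7287 - (-2)·0.4471 - (-2)·-1.4517) / (6.6) = -1.5109
Change: (-0.8647, 0.4358, -0.6316, 0.0193) → max |·| = 0.8647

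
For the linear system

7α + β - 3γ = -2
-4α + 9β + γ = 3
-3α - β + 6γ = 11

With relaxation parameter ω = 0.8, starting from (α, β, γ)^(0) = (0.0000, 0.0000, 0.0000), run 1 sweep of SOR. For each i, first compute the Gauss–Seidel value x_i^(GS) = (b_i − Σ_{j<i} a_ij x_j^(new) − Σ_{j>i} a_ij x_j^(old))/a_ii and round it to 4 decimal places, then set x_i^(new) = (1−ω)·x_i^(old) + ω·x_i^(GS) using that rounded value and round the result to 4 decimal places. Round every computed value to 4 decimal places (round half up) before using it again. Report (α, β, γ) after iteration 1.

(-0.2286, 0.1854, 1.3999)

Iteration 1:
  α: GS value = (-2 - (1)·0.0000 - (-3)·0.0000) / (7) = -0.2857;  α ← (1−ω)·0.0000 + ω·-0.2857 = -0.2286
  β: GS value = (3 - (-4)·-0.2286 - (1)·0.0000) / (9) = 0.2317;  β ← (1−ω)·0.0000 + ω·0.2317 = 0.1854
  γ: GS value = (11 - (-3)·-0.2286 - (-1)·0.1854) / (6) = 1.7499;  γ ← (1−ω)·0.0000 + ω·1.7499 = 1.3999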